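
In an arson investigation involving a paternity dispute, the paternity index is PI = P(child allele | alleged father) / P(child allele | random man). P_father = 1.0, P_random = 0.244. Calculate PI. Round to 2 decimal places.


Paternity Index calculation:
PI = P(allele|father) / P(allele|random)
PI = 1.0 / 0.244
PI = 4.10

4.10


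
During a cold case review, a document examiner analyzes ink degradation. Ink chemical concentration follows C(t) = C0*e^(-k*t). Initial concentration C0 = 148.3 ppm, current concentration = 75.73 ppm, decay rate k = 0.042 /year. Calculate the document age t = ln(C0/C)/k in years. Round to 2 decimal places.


Document age estimation:
C0/C = 148.3 / 75.73 = 1.958273
ln(C0/C) = 0.672063
t = 0.672063 / 0.042 = 16.00 years

16.00


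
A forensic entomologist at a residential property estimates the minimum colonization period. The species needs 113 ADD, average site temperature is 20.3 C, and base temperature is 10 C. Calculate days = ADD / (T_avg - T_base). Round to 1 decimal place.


Insect development time:
Effective temperature = avg_temp - T_base = 20.3 - 10 = 10.3 C
Days = ADD / effective_temp = 113 / 10.3 = 11.0 days

11.0


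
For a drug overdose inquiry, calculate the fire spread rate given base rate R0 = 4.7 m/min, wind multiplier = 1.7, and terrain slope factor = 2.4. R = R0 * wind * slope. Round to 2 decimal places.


Fire spread rate calculation:
R = R0 * wind_factor * slope_factor
= 4.7 * 1.7 * 2.4
= 7.99 * 2.4
= 19.18 m/min

19.18


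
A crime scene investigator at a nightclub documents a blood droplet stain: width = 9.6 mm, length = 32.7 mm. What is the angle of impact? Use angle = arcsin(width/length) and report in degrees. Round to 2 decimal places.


Blood spatter impact angle calculation:
width / length = 9.6 / 32.7 = 0.293578
angle = arcsin(0.293578)
angle = 17.07 degrees

17.07


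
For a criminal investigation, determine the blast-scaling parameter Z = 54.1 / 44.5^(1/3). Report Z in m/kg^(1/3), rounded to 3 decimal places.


Scaled distance calculation:
W^(1/3) = 44.5^(1/3) = 3.543671
Z = R / W^(1/3) = 54.1 / 3.543671
Z = 15.267 m/kg^(1/3)

15.267


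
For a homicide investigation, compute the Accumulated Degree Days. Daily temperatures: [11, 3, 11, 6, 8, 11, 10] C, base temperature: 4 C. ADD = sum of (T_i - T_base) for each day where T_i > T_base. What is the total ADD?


Computing ADD day by day:
Day 1: max(0, 11 - 4) = 7
Day 2: max(0, 3 - 4) = 0
Day 3: max(0, 11 - 4) = 7
Day 4: max(0, 6 - 4) = 2
Day 5: max(0, 8 - 4) = 4
Day 6: max(0, 11 - 4) = 7
Day 7: max(0, 10 - 4) = 6
Total ADD = 33

33


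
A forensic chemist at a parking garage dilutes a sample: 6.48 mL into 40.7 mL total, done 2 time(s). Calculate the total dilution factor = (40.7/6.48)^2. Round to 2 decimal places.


Dilution factor calculation:
Single dilution = V_total / V_sample = 40.7 / 6.48 ≈ 6.280864
Number of dilutions = 2
Total DF = (40.7 / 6.48)^2 (full precision, rounded at the end) = 39.45

39.45


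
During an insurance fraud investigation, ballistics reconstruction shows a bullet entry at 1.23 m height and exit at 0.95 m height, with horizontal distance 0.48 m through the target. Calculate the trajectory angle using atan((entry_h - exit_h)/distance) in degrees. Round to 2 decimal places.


Bullet trajectory angle:
Height difference = 1.23 - 0.95 = 0.28 m
angle = atan(0.28 / 0.48)
angle = atan(0.583333)
angle = 30.26 degrees

30.26


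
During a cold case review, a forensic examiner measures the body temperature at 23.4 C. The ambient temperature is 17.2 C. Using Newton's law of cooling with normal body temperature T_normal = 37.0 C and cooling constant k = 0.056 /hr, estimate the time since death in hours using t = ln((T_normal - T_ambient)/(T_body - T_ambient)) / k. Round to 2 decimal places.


Using Newton's law of cooling:
t = ln((T_normal - T_ambient) / (T_body - T_ambient)) / k
T_normal - T_ambient = 19.8
T_body - T_ambient = 6.2
Ratio = 3.193548
ln(ratio) = 1.161133
t = 1.161133 / 0.056 = 20.73 hours

20.73


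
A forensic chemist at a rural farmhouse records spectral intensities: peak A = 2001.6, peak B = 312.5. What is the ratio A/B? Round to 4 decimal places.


Spectral peak ratio:
Peak A = 2001.6 counts
Peak B = 312.5 counts
Ratio = 2001.6 / 312.5 = 6.4051

6.4051


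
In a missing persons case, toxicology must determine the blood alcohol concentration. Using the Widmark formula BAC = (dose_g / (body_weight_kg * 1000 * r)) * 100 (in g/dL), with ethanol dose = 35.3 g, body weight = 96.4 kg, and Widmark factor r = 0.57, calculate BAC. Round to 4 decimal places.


Applying the Widmark formula:
BAC = (dose_g / (body_wt * 1000 * r)) * 100
Denominator = 96.4 * 1000 * 0.57 = 54948
BAC = (35.3 / 54948) * 100
BAC = 0.0642 g/dL

0.0642


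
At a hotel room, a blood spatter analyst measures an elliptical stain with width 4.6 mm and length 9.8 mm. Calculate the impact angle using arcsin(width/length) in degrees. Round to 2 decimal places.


Blood spatter impact angle calculation:
width / length = 4.6 / 9.8 = 0.469388
angle = arcsin(0.469388)
angle = 27.99 degrees

27.99


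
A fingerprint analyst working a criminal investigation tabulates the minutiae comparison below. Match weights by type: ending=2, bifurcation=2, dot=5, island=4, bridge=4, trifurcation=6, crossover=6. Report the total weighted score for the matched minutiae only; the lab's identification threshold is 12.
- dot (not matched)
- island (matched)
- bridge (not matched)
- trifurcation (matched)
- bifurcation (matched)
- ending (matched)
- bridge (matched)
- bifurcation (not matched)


Weighted minutiae match score:
  dot: not matched, +0
  island: matched, +4 (running total 4)
  bridge: not matched, +0
  trifurcation: matched, +6 (running total 10)
  bifurcation: matched, +2 (running total 12)
  ending: matched, +2 (running total 14)
  bridge: matched, +4 (running total 18)
  bifurcation: not matched, +0
Total score = 18
Threshold = 12; verdict = identification

18


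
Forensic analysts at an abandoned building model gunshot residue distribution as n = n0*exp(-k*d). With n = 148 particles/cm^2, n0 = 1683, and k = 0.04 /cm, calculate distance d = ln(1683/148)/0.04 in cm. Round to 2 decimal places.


GSR distance calculation:
n0/n = 1683 / 148 = 11.371622
ln(n0/n) = 2.431121
d = 2.431121 / 0.04 = 60.78 cm

60.78


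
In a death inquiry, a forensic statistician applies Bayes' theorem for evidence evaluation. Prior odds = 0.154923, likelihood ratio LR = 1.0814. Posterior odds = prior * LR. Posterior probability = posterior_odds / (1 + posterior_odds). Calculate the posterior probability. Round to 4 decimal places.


Bayesian evidence evaluation:
Posterior odds = prior_odds * LR = 0.154923 * 1.0814 = 0.1675337
Posterior probability = posterior_odds / (1 + posterior_odds)
= 0.1675337 / (1 + 0.1675337)
= 0.1675337 / 1.1675337
= 0.1435

0.1435


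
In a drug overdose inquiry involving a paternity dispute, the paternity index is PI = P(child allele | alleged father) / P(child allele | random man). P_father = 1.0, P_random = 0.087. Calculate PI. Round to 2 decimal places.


Paternity Index calculation:
PI = P(allele|father) / P(allele|random)
PI = 1.0 / 0.087
PI = 11.49

11.49


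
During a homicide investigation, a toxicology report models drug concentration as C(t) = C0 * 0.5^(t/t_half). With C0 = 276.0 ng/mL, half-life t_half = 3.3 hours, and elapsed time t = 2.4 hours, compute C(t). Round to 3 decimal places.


Drug concentration decay:
Number of half-lives = t / t_half = 2.4 / 3.3 = 0.727273
Decay factor = 0.5^0.727273 = 0.60404461
C(t) = 276.0 * 0.60404461 = 166.716 ng/mL

166.716


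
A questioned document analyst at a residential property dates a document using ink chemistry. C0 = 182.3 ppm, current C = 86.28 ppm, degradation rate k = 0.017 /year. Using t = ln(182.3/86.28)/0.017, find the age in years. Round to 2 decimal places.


Document age estimation:
C0/C = 182.3 / 86.28 = 2.112888
ln(C0/C) = 0.748056
t = 0.748056 / 0.017 = 44.00 years

44.00


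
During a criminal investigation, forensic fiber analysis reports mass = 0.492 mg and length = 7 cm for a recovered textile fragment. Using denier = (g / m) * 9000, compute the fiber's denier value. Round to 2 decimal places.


Denier calculation:
Mass in grams = 0.492 mg / 1000 = 0.000492 g
Length in meters = 7 cm / 100 = 0.07 m
Linear density = mass / length = 0.000492 / 0.07 = 0.00702857 g/m
Denier = (g/m) * 9000 = 0.00702857 * 9000 = 63.26

63.26


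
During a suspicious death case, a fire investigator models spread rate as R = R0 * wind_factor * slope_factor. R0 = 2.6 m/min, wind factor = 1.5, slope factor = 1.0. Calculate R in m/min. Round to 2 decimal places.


Fire spread rate calculation:
R = R0 * wind_factor * slope_factor
= 2.6 * 1.5 * 1.0
= 3.9 * 1.0
= 3.90 m/min

3.90


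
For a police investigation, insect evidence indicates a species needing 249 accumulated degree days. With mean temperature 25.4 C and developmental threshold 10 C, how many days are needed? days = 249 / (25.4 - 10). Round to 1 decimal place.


Insect development time:
Effective temperature = avg_temp - T_base = 25.4 - 10 = 15.4 C
Days = ADD / effective_temp = 249 / 15.4 = 16.2 days

16.2


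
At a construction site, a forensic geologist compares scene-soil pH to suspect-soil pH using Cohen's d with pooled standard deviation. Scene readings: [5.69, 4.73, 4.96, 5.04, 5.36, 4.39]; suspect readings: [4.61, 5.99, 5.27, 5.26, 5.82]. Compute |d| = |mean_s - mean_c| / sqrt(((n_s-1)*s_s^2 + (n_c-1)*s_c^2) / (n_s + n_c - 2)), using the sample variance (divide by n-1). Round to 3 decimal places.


Pooled-variance Cohen's d for soil pH comparison:
Scene mean = 30.17 / 6 = 5.028333
Suspect mean = 26.95 / 5 = 5.39
Scene sample variance s_s^2 = 0.209817
Suspect sample variance s_c^2 = 0.29615
Pooled variance = ((n_s-1)*s_s^2 + (n_c-1)*s_c^2) / (n_s + n_c - 2) = 0.248187
Pooled SD = sqrt(0.248187) = 0.498184
Mean difference = -0.361667
|d| = |-0.361667| / 0.498184 = 0.726

0.726


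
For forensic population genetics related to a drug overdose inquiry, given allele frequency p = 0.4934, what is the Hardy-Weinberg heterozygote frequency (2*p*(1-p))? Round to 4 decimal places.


Hardy-Weinberg heterozygote frequency:
q = 1 - p = 1 - 0.4934 = 0.5066
2pq = 2 * 0.4934 * 0.5066 = 0.4999

0.4999


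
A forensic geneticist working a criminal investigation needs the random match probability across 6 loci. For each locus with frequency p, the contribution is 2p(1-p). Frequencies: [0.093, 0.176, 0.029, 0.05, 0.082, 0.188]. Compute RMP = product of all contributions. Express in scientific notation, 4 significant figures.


Computing RMP for 6 loci:
Locus 1: 2 * 0.093 * 0.907 = 0.168702
Locus 2: 2 * 0.176 * 0.824 = 0.290048
Locus 3: 2 * 0.029 * 0.971 = 0.056318
Locus 4: 2 * 0.05 * 0.95 = 0.095
Locus 5: 2 * 0.082 * 0.918 = 0.150552
Locus 6: 2 * 0.188 * 0.812 = 0.305312
RMP = 1.203e-05

1.203e-05


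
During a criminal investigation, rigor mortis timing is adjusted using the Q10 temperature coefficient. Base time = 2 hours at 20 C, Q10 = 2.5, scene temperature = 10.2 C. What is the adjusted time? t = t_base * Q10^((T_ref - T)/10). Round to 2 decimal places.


Rigor mortis time adjustment:
Exponent = (T_ref - T_actual) / 10 = (20 - 10.2) / 10 = 0.98
Q10 factor = 2.5^0.98 = 2.4546
t_adjusted = 2 * 2.4546 = 4.91 hours

4.91


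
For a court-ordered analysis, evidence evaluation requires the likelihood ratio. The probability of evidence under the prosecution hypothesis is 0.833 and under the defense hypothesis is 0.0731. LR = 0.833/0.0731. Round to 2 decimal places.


Likelihood ratio calculation:
LR = P(E|Hp) / P(E|Hd)
LR = 0.833 / 0.0731
LR = 11.40

11.40


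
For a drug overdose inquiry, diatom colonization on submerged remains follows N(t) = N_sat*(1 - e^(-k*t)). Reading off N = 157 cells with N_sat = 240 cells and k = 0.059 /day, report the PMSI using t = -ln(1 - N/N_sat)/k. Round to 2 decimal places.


PMSI from diatom colonization curve:
N / N_sat = 157 / 240 = 0.654167
1 - N/N_sat = 0.345833
ln(1 - N/N_sat) = -1.061799
t = -ln(1 - N/N_sat) / k = -(-1.061799) / 0.059 = 18.00 days

18.00


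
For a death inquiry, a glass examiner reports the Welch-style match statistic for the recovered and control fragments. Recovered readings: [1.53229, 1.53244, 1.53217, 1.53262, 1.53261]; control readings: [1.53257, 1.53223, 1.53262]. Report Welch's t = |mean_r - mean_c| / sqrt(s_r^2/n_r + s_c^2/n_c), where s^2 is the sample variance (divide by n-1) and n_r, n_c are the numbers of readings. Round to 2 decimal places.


Welch's t-criterion for glass RI comparison:
Recovered mean = sum / n_r = 7.66213 / 5 = 1.532426
Control mean = sum / n_c = 4.59742 / 3 = 1.5324733
Recovered sample variance s_r^2 = 3.893e-08
Control sample variance s_c^2 = 4.50333e-08
Welch SE (unpooled) = sqrt(s_r^2/n_r + s_c^2/n_c) = sqrt(7.786e-09 + 1.50111e-08) = sqrt(2.27971e-08) = 0.000150987
|mean_r - mean_c| = 4.73333e-05
t = 4.73333e-05 / 0.000150987 = 0.31

0.31


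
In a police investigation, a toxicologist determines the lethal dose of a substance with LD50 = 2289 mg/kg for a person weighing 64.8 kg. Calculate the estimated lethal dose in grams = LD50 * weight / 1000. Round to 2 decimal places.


Lethal dose calculation:
Lethal dose = LD50 * body_weight / 1000
= 2289 * 64.8 / 1000
= 148327.2 / 1000
= 148.33 g

148.33


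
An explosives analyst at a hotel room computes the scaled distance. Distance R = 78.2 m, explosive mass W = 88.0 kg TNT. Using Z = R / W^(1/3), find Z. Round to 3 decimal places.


Scaled distance calculation:
W^(1/3) = 88.0^(1/3) = 4.44796
Z = R / W^(1/3) = 78.2 / 4.44796
Z = 17.581 m/kg^(1/3)

17.581


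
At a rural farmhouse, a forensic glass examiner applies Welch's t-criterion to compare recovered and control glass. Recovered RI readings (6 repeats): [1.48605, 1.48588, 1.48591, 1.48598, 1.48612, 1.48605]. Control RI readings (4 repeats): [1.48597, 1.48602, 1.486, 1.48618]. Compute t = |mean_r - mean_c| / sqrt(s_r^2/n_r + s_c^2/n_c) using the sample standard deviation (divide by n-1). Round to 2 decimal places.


Welch's t-criterion for glass RI comparison:
Recovered mean = sum / n_r = 8.91599 / 6 = 1.4859983
Control mean = sum / n_c = 5.94417 / 4 = 1.4860425
Recovered sample variance s_r^2 = 8.45667e-09
Control sample variance s_c^2 = 8.825e-09
Welch SE (unpooled) = sqrt(s_r^2/n_r + s_c^2/n_c) = sqrt(1.40944e-09 + 2.20625e-09) = sqrt(3.61569e-09) = 6.01306e-05
|mean_r - mean_c| = 4.41667e-05
t = 4.41667e-05 / 6.01306e-05 = 0.73

0.73


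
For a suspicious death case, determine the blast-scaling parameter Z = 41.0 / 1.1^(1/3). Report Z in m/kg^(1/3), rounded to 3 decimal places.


Scaled distance calculation:
W^(1/3) = 1.1^(1/3) = 1.03228
Z = R / W^(1/3) = 41.0 / 1.03228
Z = 39.718 m/kg^(1/3)

39.718


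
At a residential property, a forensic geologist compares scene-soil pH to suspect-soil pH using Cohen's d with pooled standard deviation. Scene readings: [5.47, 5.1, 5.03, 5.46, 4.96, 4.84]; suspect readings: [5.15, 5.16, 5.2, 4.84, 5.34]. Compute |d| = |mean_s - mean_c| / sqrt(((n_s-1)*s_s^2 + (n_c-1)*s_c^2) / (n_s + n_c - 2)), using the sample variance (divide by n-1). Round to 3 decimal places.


Pooled-variance Cohen's d for soil pH comparison:
Scene mean = 30.86 / 6 = 5.143333
Suspect mean = 25.69 / 5 = 5.138
Scene sample variance s_s^2 = 0.069467
Suspect sample variance s_c^2 = 0.03352
Pooled variance = ((n_s-1)*s_s^2 + (n_c-1)*s_c^2) / (n_s + n_c - 2) = 0.05349
Pooled SD = sqrt(0.05349) = 0.231279
Mean difference = 0.005333
|d| = |0.005333| / 0.231279 = 0.023

0.023


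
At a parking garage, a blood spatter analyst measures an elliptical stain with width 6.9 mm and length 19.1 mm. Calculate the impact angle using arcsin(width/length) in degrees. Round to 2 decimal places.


Blood spatter impact angle calculation:
width / length = 6.9 / 19.1 = 0.361257
angle = arcsin(0.361257)
angle = 21.18 degrees

21.18


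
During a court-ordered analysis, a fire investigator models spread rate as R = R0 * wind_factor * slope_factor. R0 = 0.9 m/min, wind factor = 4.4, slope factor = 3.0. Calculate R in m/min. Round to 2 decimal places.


Fire spread rate calculation:
R = R0 * wind_factor * slope_factor
= 0.9 * 4.4 * 3.0
= 3.96 * 3.0
= 11.88 m/min

11.88


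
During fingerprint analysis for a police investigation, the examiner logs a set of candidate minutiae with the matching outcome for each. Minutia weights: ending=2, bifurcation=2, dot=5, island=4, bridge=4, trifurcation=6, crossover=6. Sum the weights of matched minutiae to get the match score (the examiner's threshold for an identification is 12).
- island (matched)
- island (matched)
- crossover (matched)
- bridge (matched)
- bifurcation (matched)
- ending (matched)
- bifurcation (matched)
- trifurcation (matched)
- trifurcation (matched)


Weighted minutiae match score:
  island: matched, +4 (running total 4)
  island: matched, +4 (running total 8)
  crossover: matched, +6 (running total 14)
  bridge: matched, +4 (running total 18)
  bifurcation: matched, +2 (running total 20)
  ending: matched, +2 (running total 22)
  bifurcation: matched, +2 (running total 24)
  trifurcation: matched, +6 (running total 30)
  trifurcation: matched, +6 (running total 36)
Total score = 36
Threshold = 12; verdict = identification

36


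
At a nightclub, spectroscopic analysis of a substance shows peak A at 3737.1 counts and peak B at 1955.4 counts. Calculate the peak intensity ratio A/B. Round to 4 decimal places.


Spectral peak ratio:
Peak A = 3737.1 counts
Peak B = 1955.4 counts
Ratio = 3737.1 / 1955.4 = 1.9112

1.9112


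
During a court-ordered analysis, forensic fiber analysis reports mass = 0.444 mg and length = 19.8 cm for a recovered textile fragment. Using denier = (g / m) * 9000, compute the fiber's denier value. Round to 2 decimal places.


Denier calculation:
Mass in grams = 0.444 mg / 1000 = 0.000444 g
Length in meters = 19.8 cm / 100 = 0.198 m
Linear density = mass / length = 0.000444 / 0.198 = 0.00224242 g/m
Denier = (g/m) * 9000 = 0.00224242 * 9000 = 20.18

20.18


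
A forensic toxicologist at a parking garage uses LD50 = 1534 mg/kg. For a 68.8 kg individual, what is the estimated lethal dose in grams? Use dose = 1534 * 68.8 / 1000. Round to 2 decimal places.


Lethal dose calculation:
Lethal dose = LD50 * body_weight / 1000
= 1534 * 68.8 / 1000
= 105539.2 / 1000
= 105.54 g

105.54


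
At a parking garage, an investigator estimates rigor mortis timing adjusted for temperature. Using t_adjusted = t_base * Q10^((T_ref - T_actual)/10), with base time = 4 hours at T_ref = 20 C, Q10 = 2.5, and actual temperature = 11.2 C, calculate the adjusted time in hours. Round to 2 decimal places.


Rigor mortis time adjustment:
Exponent = (T_ref - T_actual) / 10 = (20 - 11.2) / 10 = 0.88
Q10 factor = 2.5^0.88 = 2.23969
t_adjusted = 4 * 2.23969 = 8.96 hours

8.96


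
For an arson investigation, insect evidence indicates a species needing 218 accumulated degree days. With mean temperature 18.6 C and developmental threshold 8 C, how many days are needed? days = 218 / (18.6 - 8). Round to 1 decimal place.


Insect development time:
Effective temperature = avg_temp - T_base = 18.6 - 8 = 10.6 C
Days = ADD / effective_temp = 218 / 10.6 = 20.6 days

20.6


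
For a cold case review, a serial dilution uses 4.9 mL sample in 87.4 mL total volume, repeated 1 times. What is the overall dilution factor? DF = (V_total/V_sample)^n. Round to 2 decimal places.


Dilution factor calculation:
Single dilution = V_total / V_sample = 87.4 / 4.9 ≈ 17.836735
Number of dilutions = 1
Total DF = (87.4 / 4.9)^1 (full precision, rounded at the end) = 17.84

17.84


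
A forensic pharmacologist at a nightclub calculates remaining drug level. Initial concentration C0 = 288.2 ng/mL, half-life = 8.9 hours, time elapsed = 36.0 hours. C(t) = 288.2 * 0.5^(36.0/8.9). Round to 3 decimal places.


Drug concentration decay:
Number of half-lives = t / t_half = 36.0 / 8.9 = 4.044944
Decay factor = 0.5^4.044944 = 0.06058297
C(t) = 288.2 * 0.06058297 = 17.460 ng/mL

17.460


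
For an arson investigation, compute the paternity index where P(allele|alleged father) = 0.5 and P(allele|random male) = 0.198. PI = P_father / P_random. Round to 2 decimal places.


Paternity Index calculation:
PI = P(allele|father) / P(allele|random)
PI = 0.5 / 0.198
PI = 2.53

2.53


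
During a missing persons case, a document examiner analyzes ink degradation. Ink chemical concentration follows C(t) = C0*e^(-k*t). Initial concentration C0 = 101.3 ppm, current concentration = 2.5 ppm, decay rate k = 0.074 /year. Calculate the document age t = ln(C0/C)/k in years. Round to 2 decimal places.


Document age estimation:
C0/C = 101.3 / 2.5 = 40.52
ln(C0/C) = 3.701796
t = 3.701796 / 0.074 = 50.02 years

50.02


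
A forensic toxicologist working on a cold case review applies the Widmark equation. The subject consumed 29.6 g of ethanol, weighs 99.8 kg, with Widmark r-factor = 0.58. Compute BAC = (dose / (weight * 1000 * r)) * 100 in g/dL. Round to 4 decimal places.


Applying the Widmark formula:
BAC = (dose_g / (body_wt * 1000 * r)) * 100
Denominator = 99.8 * 1000 * 0.58 = 57884
BAC = (29.6 / 57884) * 100
BAC = 0.0511 g/dL

0.0511


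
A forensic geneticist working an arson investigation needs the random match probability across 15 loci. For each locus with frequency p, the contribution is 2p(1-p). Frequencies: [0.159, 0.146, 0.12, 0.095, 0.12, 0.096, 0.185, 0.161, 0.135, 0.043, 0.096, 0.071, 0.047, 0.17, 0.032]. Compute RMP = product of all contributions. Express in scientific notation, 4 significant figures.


Computing RMP for 15 loci:
Locus 1: 2 * 0.159 * 0.841 = 0.267438
Locus 2: 2 * 0.146 * 0.854 = 0.249368
Locus 3: 2 * 0.12 * 0.88 = 0.2112
Locus 4: 2 * 0.095 * 0.905 = 0.17195
Locus 5: 2 * 0.12 * 0.88 = 0.2112
Locus 6: 2 * 0.096 * 0.904 = 0.173568
Locus 7: 2 * 0.185 * 0.815 = 0.30155
Locus 8: 2 * 0.161 * 0.839 = 0.270158
Locus 9: 2 * 0.135 * 0.865 = 0.23355
Locus 10: 2 * 0.043 * 0.957 = 0.082302
Locus 11: 2 * 0.096 * 0.904 = 0.173568
Locus 12: 2 * 0.071 * 0.929 = 0.131918
Locus 13: 2 * 0.047 * 0.953 = 0.089582
Locus 14: 2 * 0.17 * 0.83 = 0.2822
Locus 15: 2 * 0.032 * 0.968 = 0.061952
RMP = 4.985e-12

4.985e-12


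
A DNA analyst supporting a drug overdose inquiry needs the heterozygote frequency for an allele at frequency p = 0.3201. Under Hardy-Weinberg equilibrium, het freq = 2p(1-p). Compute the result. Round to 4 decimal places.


Hardy-Weinberg heterozygote frequency:
q = 1 - p = 1 - 0.3201 = 0.6799
2pq = 2 * 0.3201 * 0.6799 = 0.4353

0.4353


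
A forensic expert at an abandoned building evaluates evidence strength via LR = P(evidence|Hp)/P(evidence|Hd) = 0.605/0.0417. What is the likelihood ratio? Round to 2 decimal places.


Likelihood ratio calculation:
LR = P(E|Hp) / P(E|Hd)
LR = 0.605 / 0.0417
LR = 14.51

14.51


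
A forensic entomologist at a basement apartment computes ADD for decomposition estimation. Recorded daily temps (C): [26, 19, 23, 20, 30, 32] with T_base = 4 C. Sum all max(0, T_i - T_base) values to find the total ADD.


Computing ADD day by day:
Day 1: max(0, 26 - 4) = 22
Day 2: max(0, 19 - 4) = 15
Day 3: max(0, 23 - 4) = 19
Day 4: max(0, 20 - 4) = 16
Day 5: max(0, 30 - 4) = 26
Day 6: max(0, 32 - 4) = 28
Total ADD = 126

126


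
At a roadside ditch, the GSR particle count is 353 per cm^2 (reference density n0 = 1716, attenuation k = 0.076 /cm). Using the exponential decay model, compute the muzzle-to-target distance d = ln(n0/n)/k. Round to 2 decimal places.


GSR distance calculation:
n0/n = 1716 / 353 = 4.86119
ln(n0/n) = 1.581283
d = 1.581283 / 0.076 = 20.81 cm

20.81


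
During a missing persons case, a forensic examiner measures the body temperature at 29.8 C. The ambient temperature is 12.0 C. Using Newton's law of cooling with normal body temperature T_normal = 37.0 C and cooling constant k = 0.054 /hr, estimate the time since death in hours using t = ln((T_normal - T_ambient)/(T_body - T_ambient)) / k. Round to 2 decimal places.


Using Newton's law of cooling:
t = ln((T_normal - T_ambient) / (T_body - T_ambient)) / k
T_normal - T_ambient = 25.0
T_body - T_ambient = 17.8
Ratio = 1.404494
ln(ratio) = 0.339677
t = 0.339677 / 0.054 = 6.29 hours

6.29


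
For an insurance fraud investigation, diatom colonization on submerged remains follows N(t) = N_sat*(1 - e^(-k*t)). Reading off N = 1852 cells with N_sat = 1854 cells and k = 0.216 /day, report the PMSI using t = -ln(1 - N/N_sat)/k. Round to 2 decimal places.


PMSI from diatom colonization curve:
N / N_sat = 1852 / 1854 = 0.998921
1 - N/N_sat = 0.001079
ln(1 - N/N_sat) = -6.831721
t = -ln(1 - N/N_sat) / k = -(-6.831721) / 0.216 = 31.63 days

31.63


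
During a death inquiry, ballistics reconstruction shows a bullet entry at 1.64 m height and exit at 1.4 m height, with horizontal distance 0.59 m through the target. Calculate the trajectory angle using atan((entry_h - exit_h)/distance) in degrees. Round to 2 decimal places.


Bullet trajectory angle:
Height difference = 1.64 - 1.4 = 0.24 m
angle = atan(0.24 / 0.59)
angle = atan(0.40678)
angle = 22.14 degrees

22.14


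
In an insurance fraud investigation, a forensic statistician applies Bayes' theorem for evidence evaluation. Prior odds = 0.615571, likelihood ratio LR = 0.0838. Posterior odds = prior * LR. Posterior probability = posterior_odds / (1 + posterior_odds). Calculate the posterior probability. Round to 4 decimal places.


Bayesian evidence evaluation:
Posterior odds = prior_odds * LR = 0.615571 * 0.0838 = 0.05158485
Posterior probability = posterior_odds / (1 + posterior_odds)
= 0.05158485 / (1 + 0.05158485)
= 0.05158485 / 1.05158485
= 0.0491

0.0491


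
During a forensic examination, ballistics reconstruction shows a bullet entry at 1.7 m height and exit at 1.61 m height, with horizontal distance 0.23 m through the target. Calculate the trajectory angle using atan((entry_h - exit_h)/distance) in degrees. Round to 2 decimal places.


Bullet trajectory angle:
Height difference = 1.7 - 1.61 = 0.09 m
angle = atan(0.09 / 0.23)
angle = atan(0.391304)
angle = 21.37 degrees

21.37


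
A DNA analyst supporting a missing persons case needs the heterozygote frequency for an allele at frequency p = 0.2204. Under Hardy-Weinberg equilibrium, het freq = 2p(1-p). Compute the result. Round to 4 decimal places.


Hardy-Weinberg heterozygote frequency:
q = 1 - p = 1 - 0.2204 = 0.7796
2pq = 2 * 0.2204 * 0.7796 = 0.3436

0.3436


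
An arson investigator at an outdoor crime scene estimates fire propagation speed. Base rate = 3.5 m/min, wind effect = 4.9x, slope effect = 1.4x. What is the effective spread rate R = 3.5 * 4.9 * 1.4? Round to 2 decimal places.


Fire spread rate calculation:
R = R0 * wind_factor * slope_factor
= 3.5 * 4.9 * 1.4
= 17.15 * 1.4
= 24.01 m/min

24.01


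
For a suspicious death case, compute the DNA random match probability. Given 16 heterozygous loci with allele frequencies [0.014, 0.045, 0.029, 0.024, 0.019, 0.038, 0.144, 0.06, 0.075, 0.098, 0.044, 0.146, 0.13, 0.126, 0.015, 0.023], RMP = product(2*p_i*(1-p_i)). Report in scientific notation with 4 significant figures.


Computing RMP for 16 loci:
Locus 1: 2 * 0.014 * 0.986 = 0.027608
Locus 2: 2 * 0.045 * 0.955 = 0.08595
Locus 3: 2 * 0.029 * 0.971 = 0.056318
Locus 4: 2 * 0.024 * 0.976 = 0.046848
Locus 5: 2 * 0.019 * 0.981 = 0.037278
Locus 6: 2 * 0.038 * 0.962 = 0.073112
Locus 7: 2 * 0.144 * 0.856 = 0.246528
Locus 8: 2 * 0.06 * 0.94 = 0.1128
Locus 9: 2 * 0.075 * 0.925 = 0.13875
Locus 10: 2 * 0.098 * 0.902 = 0.176792
Locus 11: 2 * 0.044 * 0.956 = 0.084128
Locus 12: 2 * 0.146 * 0.854 = 0.249368
Locus 13: 2 * 0.13 * 0.87 = 0.2262
Locus 14: 2 * 0.126 * 0.874 = 0.220248
Locus 15: 2 * 0.015 * 0.985 = 0.02955
Locus 16: 2 * 0.023 * 0.977 = 0.044942
RMP = 1.616e-17

1.616e-17


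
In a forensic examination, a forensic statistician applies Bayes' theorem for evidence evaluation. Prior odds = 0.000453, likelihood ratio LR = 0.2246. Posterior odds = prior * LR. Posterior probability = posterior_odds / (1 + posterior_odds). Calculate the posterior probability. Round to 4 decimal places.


Bayesian evidence evaluation:
Posterior odds = prior_odds * LR = 0.000453 * 0.2246 = 0.0001017438
Posterior probability = posterior_odds / (1 + posterior_odds)
= 0.0001017438 / (1 + 0.0001017438)
= 0.0001017438 / 1.0001017438
= 0.0001

0.0001


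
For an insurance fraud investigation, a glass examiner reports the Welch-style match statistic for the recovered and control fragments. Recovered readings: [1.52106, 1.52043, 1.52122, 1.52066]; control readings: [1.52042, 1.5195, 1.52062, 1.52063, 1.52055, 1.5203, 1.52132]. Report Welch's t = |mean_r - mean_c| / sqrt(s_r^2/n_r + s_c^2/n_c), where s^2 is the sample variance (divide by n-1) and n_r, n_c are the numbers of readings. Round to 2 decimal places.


Welch's t-criterion for glass RI comparison:
Recovered mean = sum / n_r = 6.08337 / 4 = 1.5208425
Control mean = sum / n_c = 10.64334 / 7 = 1.5204771
Recovered sample variance s_r^2 = 1.31092e-07
Control sample variance s_c^2 = 2.9149e-07
Welch SE (unpooled) = sqrt(s_r^2/n_r + s_c^2/n_c) = sqrt(3.27729e-08 + 4.16415e-08) = sqrt(7.44144e-08) = 0.00027279
|mean_r - mean_c| = 0.000365357
t = 0.000365357 / 0.00027279 = 1.34

1.34


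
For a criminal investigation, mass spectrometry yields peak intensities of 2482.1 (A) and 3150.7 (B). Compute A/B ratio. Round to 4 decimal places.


Spectral peak ratio:
Peak A = 2482.1 counts
Peak B = 3150.7 counts
Ratio = 2482.1 / 3150.7 = 0.7878

0.7878


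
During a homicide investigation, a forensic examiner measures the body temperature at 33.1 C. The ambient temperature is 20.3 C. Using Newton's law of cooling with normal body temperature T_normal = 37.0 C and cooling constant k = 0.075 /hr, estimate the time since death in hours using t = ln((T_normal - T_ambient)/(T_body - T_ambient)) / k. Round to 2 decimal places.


Using Newton's law of cooling:
t = ln((T_normal - T_ambient) / (T_body - T_ambient)) / k
T_normal - T_ambient = 16.7
T_body - T_ambient = 12.8
Ratio = 1.304687
ln(ratio) = 0.265963
t = 0.265963 / 0.075 = 3.55 hours

3.55


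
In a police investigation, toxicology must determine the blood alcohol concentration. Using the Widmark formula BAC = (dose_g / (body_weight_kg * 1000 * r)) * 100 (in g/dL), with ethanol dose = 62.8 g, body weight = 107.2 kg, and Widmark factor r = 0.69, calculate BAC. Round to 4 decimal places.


Applying the Widmark formula:
BAC = (dose_g / (body_wt * 1000 * r)) * 100
Denominator = 107.2 * 1000 * 0.69 = 73968
BAC = (62.8 / 73968) * 100
BAC = 0.0849 g/dL

0.0849


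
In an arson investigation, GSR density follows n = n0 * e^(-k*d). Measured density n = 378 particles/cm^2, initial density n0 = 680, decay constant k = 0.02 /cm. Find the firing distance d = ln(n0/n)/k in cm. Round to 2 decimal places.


GSR distance calculation:
n0/n = 680 / 378 = 1.798942
ln(n0/n) = 0.587199
d = 0.587199 / 0.02 = 29.36 cm

29.36


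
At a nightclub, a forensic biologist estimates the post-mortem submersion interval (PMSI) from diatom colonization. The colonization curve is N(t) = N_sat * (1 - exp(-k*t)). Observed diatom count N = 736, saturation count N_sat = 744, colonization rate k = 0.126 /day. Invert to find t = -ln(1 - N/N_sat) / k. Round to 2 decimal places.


PMSI from diatom colonization curve:
N / N_sat = 736 / 744 = 0.989247
1 - N/N_sat = 0.010753
ln(1 - N/N_sat) = -4.53257
t = -ln(1 - N/N_sat) / k = -(-4.53257) / 0.126 = 35.97 days

35.97


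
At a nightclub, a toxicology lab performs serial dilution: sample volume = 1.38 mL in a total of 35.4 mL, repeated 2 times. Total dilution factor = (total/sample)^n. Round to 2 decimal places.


Dilution factor calculation:
Single dilution = V_total / V_sample = 35.4 / 1.38 ≈ 25.652174
Number of dilutions = 2
Total DF = (35.4 / 1.38)^2 (full precision, rounded at the end) = 658.03

658.03


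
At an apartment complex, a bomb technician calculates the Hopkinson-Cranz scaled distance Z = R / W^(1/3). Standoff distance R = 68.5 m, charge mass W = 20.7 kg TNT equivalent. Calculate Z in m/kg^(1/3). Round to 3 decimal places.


Scaled distance calculation:
W^(1/3) = 20.7^(1/3) = 2.745723
Z = R / W^(1/3) = 68.5 / 2.745723
Z = 24.948 m/kg^(1/3)

24.948


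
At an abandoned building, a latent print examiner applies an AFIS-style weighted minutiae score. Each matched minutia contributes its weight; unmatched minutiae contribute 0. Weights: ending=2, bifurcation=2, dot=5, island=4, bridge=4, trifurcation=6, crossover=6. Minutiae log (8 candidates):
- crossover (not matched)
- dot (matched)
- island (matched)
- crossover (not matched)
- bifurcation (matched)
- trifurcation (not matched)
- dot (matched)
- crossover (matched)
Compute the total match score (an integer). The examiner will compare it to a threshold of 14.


Weighted minutiae match score:
  crossover: not matched, +0
  dot: matched, +5 (running total 5)
  island: matched, +4 (running total 9)
  crossover: not matched, +0
  bifurcation: matched, +2 (running total 11)
  trifurcation: not matched, +0
  dot: matched, +5 (running total 16)
  crossover: matched, +6 (running total 22)
Total score = 22
Threshold = 14; verdict = identification

22


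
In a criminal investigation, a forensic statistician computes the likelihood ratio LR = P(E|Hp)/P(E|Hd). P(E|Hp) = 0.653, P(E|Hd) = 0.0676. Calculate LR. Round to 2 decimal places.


Likelihood ratio calculation:
LR = P(E|Hp) / P(E|Hd)
LR = 0.653 / 0.0676
LR = 9.66

9.66


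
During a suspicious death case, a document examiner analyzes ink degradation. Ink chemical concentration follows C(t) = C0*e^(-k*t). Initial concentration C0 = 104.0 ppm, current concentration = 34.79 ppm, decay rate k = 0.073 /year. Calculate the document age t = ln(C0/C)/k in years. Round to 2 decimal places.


Document age estimation:
C0/C = 104.0 / 34.79 = 2.989365
ln(C0/C) = 1.095061
t = 1.095061 / 0.073 = 15.00 years

15.00


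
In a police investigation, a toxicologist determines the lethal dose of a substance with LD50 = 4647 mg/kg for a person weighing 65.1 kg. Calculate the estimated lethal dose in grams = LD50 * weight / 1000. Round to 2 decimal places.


Lethal dose calculation:
Lethal dose = LD50 * body_weight / 1000
= 4647 * 65.1 / 1000
= 302519.7 / 1000
= 302.52 g

302.52


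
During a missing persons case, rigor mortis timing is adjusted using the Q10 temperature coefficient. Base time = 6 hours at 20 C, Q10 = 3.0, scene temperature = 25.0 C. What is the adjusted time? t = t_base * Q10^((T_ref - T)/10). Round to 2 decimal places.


Rigor mortis time adjustment:
Exponent = (T_ref - T_actual) / 10 = (20 - 25.0) / 10 = -0.5
Q10 factor = 3.0^-0.5 = 0.57735
t_adjusted = 6 * 0.57735 = 3.46 hours

3.46


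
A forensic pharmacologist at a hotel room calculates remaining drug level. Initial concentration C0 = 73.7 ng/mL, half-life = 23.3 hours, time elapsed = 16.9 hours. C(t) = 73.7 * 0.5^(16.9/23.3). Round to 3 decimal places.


Drug concentration decay:
Number of half-lives = t / t_half = 16.9 / 23.3 = 0.725322
Decay factor = 0.5^0.725322 = 0.60486203
C(t) = 73.7 * 0.60486203 = 44.578 ng/mL

44.578


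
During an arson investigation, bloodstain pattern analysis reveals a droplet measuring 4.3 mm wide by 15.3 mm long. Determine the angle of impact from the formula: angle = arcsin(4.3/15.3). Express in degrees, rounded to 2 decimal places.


Blood spatter impact angle calculation:
width / length = 4.3 / 15.3 = 0.281046
angle = arcsin(0.281046)
angle = 16.32 degrees

16.32


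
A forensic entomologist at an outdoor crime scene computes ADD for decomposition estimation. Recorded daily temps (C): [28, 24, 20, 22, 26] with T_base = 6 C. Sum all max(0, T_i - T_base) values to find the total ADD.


Computing ADD day by day:
Day 1: max(0, 28 - 6) = 22
Day 2: max(0, 24 - 6) = 18
Day 3: max(0, 20 - 6) = 14
Day 4: max(0, 22 - 6) = 16
Day 5: max(0, 26 - 6) = 20
Total ADD = 90

90


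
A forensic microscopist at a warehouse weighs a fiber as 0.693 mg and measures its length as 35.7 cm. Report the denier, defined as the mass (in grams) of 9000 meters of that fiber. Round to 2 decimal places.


Denier calculation:
Mass in grams = 0.693 mg / 1000 = 0.000693 g
Length in meters = 35.7 cm / 100 = 0.357 m
Linear density = mass / length = 0.000693 / 0.357 = 0.00194118 g/m
Denier = (g/m) * 9000 = 0.00194118 * 9000 = 17.47

17.47


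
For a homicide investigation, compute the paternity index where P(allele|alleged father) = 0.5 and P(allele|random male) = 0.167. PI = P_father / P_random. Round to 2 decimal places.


Paternity Index calculation:
PI = P(allele|father) / P(allele|random)
PI = 0.5 / 0.167
PI = 2.99

2.99


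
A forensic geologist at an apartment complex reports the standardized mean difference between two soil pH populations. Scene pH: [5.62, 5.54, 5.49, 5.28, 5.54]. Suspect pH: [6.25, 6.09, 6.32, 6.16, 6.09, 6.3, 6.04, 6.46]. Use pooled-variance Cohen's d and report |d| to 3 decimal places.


Pooled-variance Cohen's d for soil pH comparison:
Scene mean = 27.47 / 5 = 5.494
Suspect mean = 49.71 / 8 = 6.21375
Scene sample variance s_s^2 = 0.01648
Suspect sample variance s_c^2 = 0.020627
Pooled variance = ((n_s-1)*s_s^2 + (n_c-1)*s_c^2) / (n_s + n_c - 2) = 0.019119
Pooled SD = sqrt(0.019119) = 0.138271
Mean difference = -0.71975
|d| = |-0.71975| / 0.138271 = 5.205

5.205


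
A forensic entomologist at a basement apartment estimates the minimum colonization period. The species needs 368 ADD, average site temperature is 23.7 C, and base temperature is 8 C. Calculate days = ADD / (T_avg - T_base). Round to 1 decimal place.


Insect development time:
Effective temperature = avg_temp - T_base = 23.7 - 8 = 15.7 C
Days = ADD / effective_temp = 368 / 15.7 = 23.4 days

23.4


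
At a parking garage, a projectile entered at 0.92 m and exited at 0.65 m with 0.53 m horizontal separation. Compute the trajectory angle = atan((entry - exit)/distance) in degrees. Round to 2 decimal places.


Bullet trajectory angle:
Height difference = 0.92 - 0.65 = 0.27 m
angle = atan(0.27 / 0.53)
angle = atan(0.509434)
angle = 27.00 degrees

27.00


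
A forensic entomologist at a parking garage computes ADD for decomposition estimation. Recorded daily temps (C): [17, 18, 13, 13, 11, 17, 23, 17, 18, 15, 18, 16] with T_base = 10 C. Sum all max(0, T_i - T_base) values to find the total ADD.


Computing ADD day by day:
Day 1: max(0, 17 - 10) = 7
Day 2: max(0, 18 - 10) = 8
Day 3: max(0, 13 - 10) = 3
Day 4: max(0, 13 - 10) = 3
Day 5: max(0, 11 - 10) = 1
Day 6: max(0, 17 - 10) = 7
Day 7: max(0, 23 - 10) = 13
Day 8: max(0, 17 - 10) = 7
Day 9: max(0, 18 - 10) = 8
Day 10: max(0, 15 - 10) = 5
Day 11: max(0, 18 - 10) = 8
Day 12: max(0, 16 - 10) = 6
Total ADD = 76

76


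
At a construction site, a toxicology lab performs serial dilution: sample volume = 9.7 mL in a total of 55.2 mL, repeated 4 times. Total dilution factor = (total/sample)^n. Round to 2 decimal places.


Dilution factor calculation:
Single dilution = V_total / V_sample = 55.2 / 9.7 ≈ 5.690722
Number of dilutions = 4
Total DF = (55.2 / 9.7)^4 (full precision, rounded at the end) = 1048.74

1048.74


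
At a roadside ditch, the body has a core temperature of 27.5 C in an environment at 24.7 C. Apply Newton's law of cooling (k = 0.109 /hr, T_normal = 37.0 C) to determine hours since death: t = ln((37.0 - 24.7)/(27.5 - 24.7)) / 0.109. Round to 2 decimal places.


Using Newton's law of cooling:
t = ln((T_normal - T_ambient) / (T_body - T_ambient)) / k
T_normal - T_ambient = 12.3
T_body - T_ambient = 2.8
Ratio = 4.392857
ln(ratio) = 1.47998
t = 1.47998 / 0.109 = 13.58 hours

13.58


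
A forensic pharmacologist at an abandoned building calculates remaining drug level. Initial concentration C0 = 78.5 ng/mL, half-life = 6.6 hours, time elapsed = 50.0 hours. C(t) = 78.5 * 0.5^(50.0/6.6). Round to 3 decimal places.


Drug concentration decay:
Number of half-lives = t / t_half = 50.0 / 6.6 = 7.575758
Decay factor = 0.5^7.575758 = 0.00524167
C(t) = 78.5 * 0.00524167 = 0.411 ng/mL

0.411
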